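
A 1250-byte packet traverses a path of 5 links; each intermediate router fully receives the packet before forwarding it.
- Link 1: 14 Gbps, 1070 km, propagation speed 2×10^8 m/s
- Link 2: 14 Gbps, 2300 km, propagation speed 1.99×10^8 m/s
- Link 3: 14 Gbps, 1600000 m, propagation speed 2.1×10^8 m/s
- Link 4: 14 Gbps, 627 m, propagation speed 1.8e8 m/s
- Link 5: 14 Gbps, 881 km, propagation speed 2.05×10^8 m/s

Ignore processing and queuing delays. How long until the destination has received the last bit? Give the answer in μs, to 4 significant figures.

28830 μs

L = 1250 × 8 = 10000 bits.
Transmission delay per hop = L/R = 10000/14000000000 = 0.714286 μs; 5 hops → 3.57143 μs.
Propagation delays (d/s per hop): 5350, 11557.8, 7619.05, 3.48333, 4297.56 μs; sum = 28827.9 μs.
End-to-end = 28830 μs.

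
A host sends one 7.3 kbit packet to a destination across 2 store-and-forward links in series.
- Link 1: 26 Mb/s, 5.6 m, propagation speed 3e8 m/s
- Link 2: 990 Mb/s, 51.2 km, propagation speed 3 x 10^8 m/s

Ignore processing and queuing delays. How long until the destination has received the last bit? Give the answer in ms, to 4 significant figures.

0.4588 ms

L = 7300 bits.
Transmission delays (L/R per hop): 0.280769, 0.00737374 ms; sum = 0.288143 ms.
Propagation delays (d/s per hop): 1.86667e-05, 0.170667 ms; sum = 0.170685 ms.
End-to-end = 0.4588 ms.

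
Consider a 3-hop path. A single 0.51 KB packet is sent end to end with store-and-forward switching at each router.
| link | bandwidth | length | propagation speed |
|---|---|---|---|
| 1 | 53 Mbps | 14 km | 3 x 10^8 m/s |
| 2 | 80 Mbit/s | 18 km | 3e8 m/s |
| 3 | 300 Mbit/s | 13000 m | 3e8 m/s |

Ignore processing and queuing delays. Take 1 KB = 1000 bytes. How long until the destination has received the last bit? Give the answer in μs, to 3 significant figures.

292 μs

L = 4080 bits.
Transmission delays (L/R per hop): 76.9811, 51, 13.6 μs; sum = 141.581 μs.
Propagation delays (d/s per hop): 46.6667, 60, 43.3333 μs; sum = 150 μs.
End-to-end = 292 μs.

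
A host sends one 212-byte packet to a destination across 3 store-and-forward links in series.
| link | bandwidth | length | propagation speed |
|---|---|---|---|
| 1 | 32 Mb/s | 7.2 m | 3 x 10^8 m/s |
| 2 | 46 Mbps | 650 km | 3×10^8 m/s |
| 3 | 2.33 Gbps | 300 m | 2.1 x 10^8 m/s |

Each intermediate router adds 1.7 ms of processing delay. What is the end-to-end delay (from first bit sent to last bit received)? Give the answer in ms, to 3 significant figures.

L = 212 × 8 = 1696 bits.
Transmission delays (L/R per hop): 0.053, 0.0368696, 0.000727897 ms; sum = 0.0905975 ms.
Propagation delays (d/s per hop): 2.4e-05, 2.16667, 0.00142857 ms; sum = 2.16812 ms.
Processing at 2 router(s): 2 × 1.7 ms = 3.4 ms.
End-to-end = 5.66 ms.

5.66 ms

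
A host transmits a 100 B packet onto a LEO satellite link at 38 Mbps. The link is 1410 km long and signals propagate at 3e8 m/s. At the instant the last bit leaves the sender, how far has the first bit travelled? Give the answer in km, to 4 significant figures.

t_tx = L/R = 800/38000000 = 2.10526e-05 s.
Distance = s × t_tx = 300000000 × 2.10526e-05 = 6.316 km.

6.316 km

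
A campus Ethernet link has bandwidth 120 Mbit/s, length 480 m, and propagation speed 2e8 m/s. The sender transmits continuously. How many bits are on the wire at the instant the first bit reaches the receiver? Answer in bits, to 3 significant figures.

Propagation delay = 480 / 200000000 = 2.4e-06 s.
BDP = R × t_prop = 120000000 × 2.4e-06 = 288 bits.

288 bits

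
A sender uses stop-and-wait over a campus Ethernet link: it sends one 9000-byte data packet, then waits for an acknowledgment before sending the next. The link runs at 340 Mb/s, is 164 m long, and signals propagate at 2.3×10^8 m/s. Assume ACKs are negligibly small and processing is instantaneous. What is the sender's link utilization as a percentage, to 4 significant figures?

99.33 %

t_tx = L/R = 72000/340000000 = 0.000211765 s.
t_prop = 164/2.3e+08 = 7.13043e-07 s; RTT = 1.42609e-06 s.
Cycle = t_tx + RTT = 0.000213191 s.
Utilization = t_tx / cycle = 0.000211765/0.000213191 = 99.33 %.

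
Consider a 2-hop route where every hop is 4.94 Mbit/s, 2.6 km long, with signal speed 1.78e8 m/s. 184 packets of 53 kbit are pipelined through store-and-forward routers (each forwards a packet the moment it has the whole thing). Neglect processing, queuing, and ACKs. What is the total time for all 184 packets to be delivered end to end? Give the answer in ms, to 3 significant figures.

Per-hop transmission t_tx = L/R = 53000/4940000 = 10.7287 ms.
Per-hop propagation t_prop = 2600/178000000 = 0.0146067 ms.
Pipeline fill: first packet needs 2·t_tx to clear all hops; remaining 183 packets each add one t_tx.
Total = (2+184-1)·t_tx + 2·t_prop = 185·10.7287 + 2·0.0146067 = 1980 ms.

1980 ms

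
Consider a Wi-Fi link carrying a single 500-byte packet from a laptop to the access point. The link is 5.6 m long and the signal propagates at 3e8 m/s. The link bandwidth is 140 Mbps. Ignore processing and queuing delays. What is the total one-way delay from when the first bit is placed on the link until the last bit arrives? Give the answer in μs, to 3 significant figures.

28.6 μs

L = 500 × 8 = 4000 bits.
Transmission delay = L/R = 4000 / 140000000 = 28.5714 μs.
Propagation delay = d/s = 5.6 m / 300000000 m/s = 0.0186667 μs.
Total = 28.6 μs.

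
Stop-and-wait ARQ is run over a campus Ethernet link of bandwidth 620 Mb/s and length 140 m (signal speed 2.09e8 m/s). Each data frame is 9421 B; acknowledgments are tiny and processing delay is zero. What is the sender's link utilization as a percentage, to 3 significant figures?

98.9 %

t_tx = L/R = 75368/620000000 = 0.000121561 s.
t_prop = 140/209000000 = 6.69856e-07 s; RTT = 1.33971e-06 s.
Cycle = t_tx + RTT = 0.000122901 s.
Utilization = t_tx / cycle = 0.000121561/0.000122901 = 98.9 %.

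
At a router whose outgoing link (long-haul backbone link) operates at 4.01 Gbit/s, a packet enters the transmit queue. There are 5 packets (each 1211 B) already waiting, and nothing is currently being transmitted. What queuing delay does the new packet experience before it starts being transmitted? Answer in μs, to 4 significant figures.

Each queued packet: L/R = 9688/4010000000 = 2.41596 μs.
5 queued → 12.0798 μs.
Queuing delay = 12.08 μs.

12.08 μs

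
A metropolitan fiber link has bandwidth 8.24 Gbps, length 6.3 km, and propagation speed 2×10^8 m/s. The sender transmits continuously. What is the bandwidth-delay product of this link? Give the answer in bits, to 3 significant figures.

Propagation delay = 6300 / 200000000 = 3.15e-05 s.
BDP = R × t_prop = 8240000000 × 3.15e-05 = 259560 bits.

260000 bits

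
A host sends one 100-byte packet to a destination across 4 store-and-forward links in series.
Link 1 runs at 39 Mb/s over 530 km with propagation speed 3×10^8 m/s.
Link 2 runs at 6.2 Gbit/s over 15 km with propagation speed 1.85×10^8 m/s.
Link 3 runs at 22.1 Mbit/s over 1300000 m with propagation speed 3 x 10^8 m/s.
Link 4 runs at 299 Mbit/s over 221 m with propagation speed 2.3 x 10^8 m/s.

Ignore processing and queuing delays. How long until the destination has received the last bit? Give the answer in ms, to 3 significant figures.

L = 100 × 8 = 800 bits.
Transmission delays (L/R per hop): 0.0205128, 0.000129032, 0.0361991, 0.00267559 ms; sum = 0.0595165 ms.
Propagation delays (d/s per hop): 1.76667, 0.0810811, 4.33333, 0.00096087 ms; sum = 6.18204 ms.
End-to-end = 6.24 ms.

6.24 ms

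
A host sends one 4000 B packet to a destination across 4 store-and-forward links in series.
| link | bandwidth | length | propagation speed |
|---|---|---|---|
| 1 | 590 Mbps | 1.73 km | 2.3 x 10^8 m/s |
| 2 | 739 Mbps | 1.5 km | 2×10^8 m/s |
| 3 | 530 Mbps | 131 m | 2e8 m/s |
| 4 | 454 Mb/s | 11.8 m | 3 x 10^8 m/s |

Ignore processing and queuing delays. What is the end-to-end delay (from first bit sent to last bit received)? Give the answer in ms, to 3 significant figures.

L = 4000 × 8 = 32000 bits.
Transmission delays (L/R per hop): 0.0542373, 0.0433018, 0.0603774, 0.0704846 ms; sum = 0.228401 ms.
Propagation delays (d/s per hop): 0.00752174, 0.0075, 0.000655, 3.93333e-05 ms; sum = 0.0157161 ms.
End-to-end = 0.244 ms.

0.244 ms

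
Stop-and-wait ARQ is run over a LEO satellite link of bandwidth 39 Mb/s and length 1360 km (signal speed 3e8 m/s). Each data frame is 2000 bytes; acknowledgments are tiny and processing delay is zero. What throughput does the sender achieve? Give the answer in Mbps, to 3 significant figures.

1.69 Mbps

t_tx = L/R = 16000/39000000 = 0.000410256 s.
t_prop = 1360000/300000000 = 0.00453333 s; RTT = 0.00906667 s.
Cycle = t_tx + RTT = 0.00947692 s.
Throughput = L / cycle = 16000 / 0.00947692 = 1.69 Mbps.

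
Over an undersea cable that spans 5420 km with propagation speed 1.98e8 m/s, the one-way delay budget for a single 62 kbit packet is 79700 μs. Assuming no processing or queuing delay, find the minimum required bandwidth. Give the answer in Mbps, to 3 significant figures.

Propagation delay = 5420000 / 198000000 = 27373.7 μs.
Transmission budget = 79700 − 27373.7 = 52326.3 μs.
R ≥ L / t_tx = 62000 bits / 0.0523263 s = 1.18 Mbps.

1.18 Mbps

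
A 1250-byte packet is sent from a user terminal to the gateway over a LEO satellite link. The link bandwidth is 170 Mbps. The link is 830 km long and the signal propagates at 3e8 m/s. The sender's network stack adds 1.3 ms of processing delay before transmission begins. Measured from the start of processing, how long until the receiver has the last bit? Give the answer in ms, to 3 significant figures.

4.13 ms

L = 1250 × 8 = 10000 bits.
Transmission delay = L/R = 10000 / 170000000 = 0.0588235 ms.
Propagation delay = d/s = 830000 m / 300000000 m/s = 2.76667 ms.
Plus processing delay 1.3 ms = 1.3 ms.
Total = 4.13 ms.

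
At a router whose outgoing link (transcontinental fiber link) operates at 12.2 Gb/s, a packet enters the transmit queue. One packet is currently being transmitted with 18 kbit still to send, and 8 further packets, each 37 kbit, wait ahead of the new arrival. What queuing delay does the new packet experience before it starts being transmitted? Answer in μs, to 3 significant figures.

25.7 μs

Each queued packet: L/R = 37000/12200000000 = 3.03279 μs.
8 queued → 24.2623 μs.
Plus remaining 18000 bits of current packet: 1.47541 μs.
Queuing delay = 25.7 μs.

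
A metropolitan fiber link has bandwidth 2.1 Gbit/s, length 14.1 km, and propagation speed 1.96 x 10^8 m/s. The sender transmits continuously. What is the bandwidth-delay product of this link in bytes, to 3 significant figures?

Propagation delay = 14100 / 196000000 = 7.19388e-05 s.
BDP = R × t_prop = 2100000000 × 7.19388e-05 = 151071 bits.
In bytes: 151071/8 = 18900 bytes.

18900 bytes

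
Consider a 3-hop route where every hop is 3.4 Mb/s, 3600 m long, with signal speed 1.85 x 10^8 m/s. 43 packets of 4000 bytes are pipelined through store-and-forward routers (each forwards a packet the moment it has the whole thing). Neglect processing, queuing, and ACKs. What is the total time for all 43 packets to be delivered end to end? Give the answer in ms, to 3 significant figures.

424 ms

Per-hop transmission t_tx = L/R = 32000/3400000 = 9.41176 ms.
Per-hop propagation t_prop = 3600/185000000 = 0.0194595 ms.
Pipeline fill: first packet needs 3·t_tx to clear all hops; remaining 42 packets each add one t_tx.
Total = (3+43-1)·t_tx + 3·t_prop = 45·9.41176 + 3·0.0194595 = 424 ms.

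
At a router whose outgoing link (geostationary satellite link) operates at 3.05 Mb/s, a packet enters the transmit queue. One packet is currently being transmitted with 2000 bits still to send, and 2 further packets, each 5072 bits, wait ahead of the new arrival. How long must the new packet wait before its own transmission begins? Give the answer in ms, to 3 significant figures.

Each queued packet: L/R = 5072/3050000 = 1.66295 ms.
2 queued → 3.3259 ms.
Plus remaining 2000 bits of current packet: 0.655738 ms.
Queuing delay = 3.98 ms.

3.98 ms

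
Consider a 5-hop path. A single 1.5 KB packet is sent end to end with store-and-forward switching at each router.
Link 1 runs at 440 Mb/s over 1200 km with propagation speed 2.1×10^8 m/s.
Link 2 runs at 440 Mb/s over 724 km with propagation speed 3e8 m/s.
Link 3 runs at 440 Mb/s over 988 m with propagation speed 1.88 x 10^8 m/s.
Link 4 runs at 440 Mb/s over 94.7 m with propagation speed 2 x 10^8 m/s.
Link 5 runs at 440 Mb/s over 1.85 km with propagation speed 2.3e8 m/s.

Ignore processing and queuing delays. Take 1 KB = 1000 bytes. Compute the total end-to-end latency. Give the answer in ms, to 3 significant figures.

8.28 ms

L = 12000 bits.
Transmission delay per hop = L/R = 12000/440000000 = 0.0272727 ms; 5 hops → 0.136364 ms.
Propagation delays (d/s per hop): 5.71429, 2.41333, 0.00525532, 0.0004735, 0.00804348 ms; sum = 8.14139 ms.
End-to-end = 8.28 ms.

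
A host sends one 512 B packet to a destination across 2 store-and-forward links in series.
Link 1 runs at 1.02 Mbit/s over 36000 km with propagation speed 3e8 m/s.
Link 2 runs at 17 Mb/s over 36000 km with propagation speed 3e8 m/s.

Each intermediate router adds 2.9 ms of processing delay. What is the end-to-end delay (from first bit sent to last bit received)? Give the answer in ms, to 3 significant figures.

L = 512 × 8 = 4096 bits.
Transmission delays (L/R per hop): 4.01569, 0.240941 ms; sum = 4.25663 ms.
Propagation delays (d/s per hop): 120, 120 ms; sum = 240 ms.
Processing at 1 router(s): 1 × 2.9 ms = 2.9 ms.
End-to-end = 247 ms.

247 ms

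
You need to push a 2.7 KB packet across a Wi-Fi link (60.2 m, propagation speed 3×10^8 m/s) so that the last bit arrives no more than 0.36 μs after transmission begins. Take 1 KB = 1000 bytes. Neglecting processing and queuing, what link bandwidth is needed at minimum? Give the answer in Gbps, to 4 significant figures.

L = 21600 bits.
Propagation delay = 60.2 / 300000000 = 0.200667 μs.
Transmission budget = 0.36 − 0.200667 = 0.159333 μs.
R ≥ L / t_tx = 21600 bits / 1.59333e-07 s = 135.6 Gbps.

135.6 Gbps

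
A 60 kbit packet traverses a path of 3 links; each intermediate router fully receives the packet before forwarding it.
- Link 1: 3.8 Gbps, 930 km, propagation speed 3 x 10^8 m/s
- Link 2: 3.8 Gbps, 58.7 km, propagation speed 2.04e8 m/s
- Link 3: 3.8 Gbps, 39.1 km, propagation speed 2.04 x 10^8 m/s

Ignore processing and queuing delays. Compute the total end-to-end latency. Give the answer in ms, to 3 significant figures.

L = 60000 bits.
Transmission delay per hop = L/R = 60000/3800000000 = 0.0157895 ms; 3 hops → 0.0473684 ms.
Propagation delays (d/s per hop): 3.1, 0.287745, 0.191667 ms; sum = 3.57941 ms.
End-to-end = 3.63 ms.

3.63 ms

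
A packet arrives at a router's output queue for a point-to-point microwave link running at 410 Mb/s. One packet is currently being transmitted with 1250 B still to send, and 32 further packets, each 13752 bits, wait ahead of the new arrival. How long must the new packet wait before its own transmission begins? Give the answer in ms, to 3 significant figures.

Each queued packet: L/R = 13752/410000000 = 0.0335415 ms.
32 queued → 1.07333 ms.
Plus remaining 10000 bits of current packet: 0.0243902 ms.
Queuing delay = 1.10 ms.

1.10 ms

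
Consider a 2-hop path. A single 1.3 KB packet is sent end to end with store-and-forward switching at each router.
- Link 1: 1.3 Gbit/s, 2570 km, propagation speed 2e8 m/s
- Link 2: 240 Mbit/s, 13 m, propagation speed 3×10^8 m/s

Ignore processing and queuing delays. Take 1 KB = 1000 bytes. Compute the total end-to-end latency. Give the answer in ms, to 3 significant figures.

L = 10400 bits.
Transmission delays (L/R per hop): 0.008, 0.0433333 ms; sum = 0.0513333 ms.
Propagation delays (d/s per hop): 12.85, 4.33333e-05 ms; sum = 12.85 ms.
End-to-end = 12.9 ms.

12.9 ms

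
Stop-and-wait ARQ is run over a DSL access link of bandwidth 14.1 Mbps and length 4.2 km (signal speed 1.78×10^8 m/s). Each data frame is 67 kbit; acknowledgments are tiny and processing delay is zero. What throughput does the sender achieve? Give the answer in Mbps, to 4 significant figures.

t_tx = L/R = 67000/14100000 = 0.00475177 s.
t_prop = 4200/178000000 = 2.35955e-05 s; RTT = 4.7191e-05 s.
Cycle = t_tx + RTT = 0.00479896 s.
Throughput = L / cycle = 67000 / 0.00479896 = 13.96 Mbps.

13.96 Mbps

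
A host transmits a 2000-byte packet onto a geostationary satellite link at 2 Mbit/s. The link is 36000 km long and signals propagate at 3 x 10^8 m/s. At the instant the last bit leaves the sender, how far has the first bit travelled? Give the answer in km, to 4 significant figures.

2400 km

t_tx = L/R = 16000/2000000 = 0.008 s.
Distance = s × t_tx = 300000000 × 0.008 = 2400 km.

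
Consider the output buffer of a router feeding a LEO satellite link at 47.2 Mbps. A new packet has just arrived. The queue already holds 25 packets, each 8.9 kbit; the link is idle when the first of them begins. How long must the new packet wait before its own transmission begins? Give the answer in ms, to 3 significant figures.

Each queued packet: L/R = 8900/47200000 = 0.188559 ms.
25 queued → 4.71398 ms.
Queuing delay = 4.71 ms.

4.71 ms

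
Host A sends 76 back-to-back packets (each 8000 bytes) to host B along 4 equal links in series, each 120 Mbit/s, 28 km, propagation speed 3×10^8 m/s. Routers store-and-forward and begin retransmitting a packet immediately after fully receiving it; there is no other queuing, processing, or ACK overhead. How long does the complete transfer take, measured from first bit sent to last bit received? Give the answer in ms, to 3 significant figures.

42.5 ms

Per-hop transmission t_tx = L/R = 64000/120000000 = 0.533333 ms.
Per-hop propagation t_prop = 28000/300000000 = 0.0933333 ms.
Pipeline fill: first packet needs 4·t_tx to clear all hops; remaining 75 packets each add one t_tx.
Total = (4+76-1)·t_tx + 4·t_prop = 79·0.533333 + 4·0.0933333 = 42.5 ms.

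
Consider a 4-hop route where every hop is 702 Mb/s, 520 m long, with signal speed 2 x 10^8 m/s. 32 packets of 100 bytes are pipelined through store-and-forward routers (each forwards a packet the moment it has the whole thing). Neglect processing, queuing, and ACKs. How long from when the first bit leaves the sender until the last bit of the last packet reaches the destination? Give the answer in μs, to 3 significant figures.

Per-hop transmission t_tx = L/R = 800/702000000 = 1.1396 μs.
Per-hop propagation t_prop = 520/200000000 = 2.6 μs.
Pipeline fill: first packet needs 4·t_tx to clear all hops; remaining 31 packets each add one t_tx.
Total = (4+32-1)·t_tx + 4·t_prop = 35·1.1396 + 4·2.6 = 50.3 μs.

50.3 μs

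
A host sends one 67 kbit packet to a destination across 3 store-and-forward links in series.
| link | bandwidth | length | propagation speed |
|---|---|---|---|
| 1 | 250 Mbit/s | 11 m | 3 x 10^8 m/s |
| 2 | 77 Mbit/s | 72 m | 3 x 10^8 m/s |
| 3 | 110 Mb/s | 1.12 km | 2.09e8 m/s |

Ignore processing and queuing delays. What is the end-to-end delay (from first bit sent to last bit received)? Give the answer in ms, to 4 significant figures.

1.753 ms

L = 67000 bits.
Transmission delays (L/R per hop): 0.268, 0.87013, 0.609091 ms; sum = 1.74722 ms.
Propagation delays (d/s per hop): 3.66667e-05, 0.00024, 0.00535885 ms; sum = 0.00563552 ms.
End-to-end = 1.753 ms.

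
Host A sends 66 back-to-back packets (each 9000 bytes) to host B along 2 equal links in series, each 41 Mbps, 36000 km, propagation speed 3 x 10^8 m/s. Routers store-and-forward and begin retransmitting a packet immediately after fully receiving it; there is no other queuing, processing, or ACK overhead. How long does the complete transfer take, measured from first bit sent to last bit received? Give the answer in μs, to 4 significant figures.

Per-hop transmission t_tx = L/R = 72000/41000000 = 1756.1 μs.
Per-hop propagation t_prop = 36000000/300000000 = 120000 μs.
Pipeline fill: first packet needs 2·t_tx to clear all hops; remaining 65 packets each add one t_tx.
Total = (2+66-1)·t_tx + 2·t_prop = 67·1756.1 + 2·120000 = 357700 μs.

357700 μs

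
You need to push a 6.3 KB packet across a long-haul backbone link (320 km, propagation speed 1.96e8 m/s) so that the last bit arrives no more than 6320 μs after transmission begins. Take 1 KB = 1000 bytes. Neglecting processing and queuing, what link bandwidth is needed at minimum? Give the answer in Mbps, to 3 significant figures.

10.8 Mbps

L = 50400 bits.
Propagation delay = 320000 / 196000000 = 1632.65 μs.
Transmission budget = 6320 − 1632.65 = 4687.35 μs.
R ≥ L / t_tx = 50400 bits / 0.00468735 s = 10.8 Mbps.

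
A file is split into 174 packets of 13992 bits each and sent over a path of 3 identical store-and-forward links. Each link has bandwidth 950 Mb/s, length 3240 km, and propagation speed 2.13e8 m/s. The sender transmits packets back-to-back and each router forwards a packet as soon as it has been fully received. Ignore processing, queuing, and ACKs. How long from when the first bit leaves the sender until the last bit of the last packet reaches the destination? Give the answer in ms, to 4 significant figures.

Per-hop transmission t_tx = L/R = 13992/950000000 = 0.0147284 ms.
Per-hop propagation t_prop = 3240000/213000000 = 15.2113 ms.
Pipeline fill: first packet needs 3·t_tx to clear all hops; remaining 173 packets each add one t_tx.
Total = (3+174-1)·t_tx + 3·t_prop = 176·0.0147284 + 3·15.2113 = 48.23 ms.

48.23 ms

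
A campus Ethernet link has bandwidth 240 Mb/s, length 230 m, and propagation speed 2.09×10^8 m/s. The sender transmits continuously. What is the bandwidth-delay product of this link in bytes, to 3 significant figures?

Propagation delay = 230 / 209000000 = 1.10048e-06 s.
BDP = R × t_prop = 240000000 × 1.10048e-06 = 264.115 bits.
In bytes: 264.115/8 = 33.0 bytes.

33.0 bytes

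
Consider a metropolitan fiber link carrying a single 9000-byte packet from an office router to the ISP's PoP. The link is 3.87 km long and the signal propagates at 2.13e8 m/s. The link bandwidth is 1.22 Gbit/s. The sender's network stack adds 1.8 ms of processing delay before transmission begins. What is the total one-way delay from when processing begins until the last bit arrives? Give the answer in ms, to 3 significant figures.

1.88 ms

L = 9000 × 8 = 72000 bits.
Transmission delay = L/R = 72000 / 1220000000 = 0.0590164 ms.
Propagation delay = d/s = 3870 m / 213000000 m/s = 0.018169 ms.
Plus processing delay 1.8 ms = 1.8 ms.
Total = 1.88 ms.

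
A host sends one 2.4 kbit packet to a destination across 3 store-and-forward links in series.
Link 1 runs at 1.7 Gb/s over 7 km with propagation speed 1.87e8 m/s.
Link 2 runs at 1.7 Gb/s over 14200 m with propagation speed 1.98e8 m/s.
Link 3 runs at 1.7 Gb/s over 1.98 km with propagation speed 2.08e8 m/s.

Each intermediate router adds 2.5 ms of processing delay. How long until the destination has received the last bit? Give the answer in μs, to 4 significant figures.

L = 2400 bits.
Transmission delay per hop = L/R = 2400/1700000000 = 1.41176 μs; 3 hops → 4.23529 μs.
Propagation delays (d/s per hop): 37.4332, 71.7172, 9.51923 μs; sum = 118.67 μs.
Processing at 2 router(s): 2 × 2.5 ms = 5000 μs.
End-to-end = 5123 μs.

5123 μs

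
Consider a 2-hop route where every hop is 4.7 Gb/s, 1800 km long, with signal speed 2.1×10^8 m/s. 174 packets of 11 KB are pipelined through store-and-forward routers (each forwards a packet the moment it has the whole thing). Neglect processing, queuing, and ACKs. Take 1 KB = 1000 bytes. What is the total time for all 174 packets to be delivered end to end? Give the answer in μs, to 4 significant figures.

20420 μs

Per-hop transmission t_tx = L/R = 88000/4700000000 = 18.7234 μs.
Per-hop propagation t_prop = 1800000/210000000 = 8571.43 μs.
Pipeline fill: first packet needs 2·t_tx to clear all hops; remaining 173 packets each add one t_tx.
Total = (2+174-1)·t_tx + 2·t_prop = 175·18.7234 + 2·8571.43 = 20420 μs.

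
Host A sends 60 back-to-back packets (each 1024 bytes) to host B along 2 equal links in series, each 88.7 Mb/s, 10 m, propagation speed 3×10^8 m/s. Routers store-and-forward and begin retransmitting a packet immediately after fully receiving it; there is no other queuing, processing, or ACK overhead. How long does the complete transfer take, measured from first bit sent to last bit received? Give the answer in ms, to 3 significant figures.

Per-hop transmission t_tx = L/R = 8192/88700000 = 0.0923563 ms.
Per-hop propagation t_prop = 10/300000000 = 3.33333e-05 ms.
Pipeline fill: first packet needs 2·t_tx to clear all hops; remaining 59 packets each add one t_tx.
Total = (2+60-1)·t_tx + 2·t_prop = 61·0.0923563 + 2·3.33333e-05 = 5.63 ms.

5.63 ms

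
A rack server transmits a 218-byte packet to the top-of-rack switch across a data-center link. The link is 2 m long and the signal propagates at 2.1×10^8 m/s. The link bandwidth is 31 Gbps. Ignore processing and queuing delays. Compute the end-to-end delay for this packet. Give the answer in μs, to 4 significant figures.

0.06578 μs

L = 218 × 8 = 1744 bits.
Transmission delay = L/R = 1744 / 31000000000 = 0.0562581 μs.
Propagation delay = d/s = 2 m / 210000000 m/s = 0.00952381 μs.
Total = 0.06578 μs.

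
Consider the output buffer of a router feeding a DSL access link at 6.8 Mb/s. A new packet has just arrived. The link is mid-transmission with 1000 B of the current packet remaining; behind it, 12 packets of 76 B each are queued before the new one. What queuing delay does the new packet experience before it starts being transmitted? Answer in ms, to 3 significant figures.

2.25 ms

Each queued packet: L/R = 608/6800000 = 0.0894118 ms.
12 queued → 1.07294 ms.
Plus remaining 8000 bits of current packet: 1.17647 ms.
Queuing delay = 2.25 ms.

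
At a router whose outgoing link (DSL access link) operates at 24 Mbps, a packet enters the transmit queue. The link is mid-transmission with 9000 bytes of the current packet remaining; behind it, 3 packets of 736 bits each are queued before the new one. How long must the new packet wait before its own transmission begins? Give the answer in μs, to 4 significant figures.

Each queued packet: L/R = 736/24000000 = 30.6667 μs.
3 queued → 92 μs.
Plus remaining 72000 bits of current packet: 3000 μs.
Queuing delay = 3092 μs.

3092 μs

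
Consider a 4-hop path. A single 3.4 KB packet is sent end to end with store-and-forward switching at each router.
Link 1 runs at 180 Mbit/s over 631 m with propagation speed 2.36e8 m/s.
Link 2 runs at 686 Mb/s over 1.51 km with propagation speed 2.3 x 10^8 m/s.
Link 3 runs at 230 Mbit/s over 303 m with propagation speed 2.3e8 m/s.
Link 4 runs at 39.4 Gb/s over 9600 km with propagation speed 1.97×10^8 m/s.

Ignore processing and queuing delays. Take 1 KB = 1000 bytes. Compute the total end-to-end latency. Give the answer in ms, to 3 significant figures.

L = 27200 bits.
Transmission delays (L/R per hop): 0.151111, 0.0396501, 0.118261, 0.000690355 ms; sum = 0.309712 ms.
Propagation delays (d/s per hop): 0.00267373, 0.00656522, 0.00131739, 48.731 ms; sum = 48.7415 ms.
End-to-end = 49.1 ms.

49.1 ms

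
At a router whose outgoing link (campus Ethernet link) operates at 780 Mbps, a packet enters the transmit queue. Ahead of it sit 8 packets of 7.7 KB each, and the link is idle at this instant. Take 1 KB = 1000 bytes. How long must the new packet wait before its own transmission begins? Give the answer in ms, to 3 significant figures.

Each queued packet: L/R = 61600/780000000 = 0.0789744 ms.
8 queued → 0.631795 ms.
Queuing delay = 0.632 ms.

0.632 ms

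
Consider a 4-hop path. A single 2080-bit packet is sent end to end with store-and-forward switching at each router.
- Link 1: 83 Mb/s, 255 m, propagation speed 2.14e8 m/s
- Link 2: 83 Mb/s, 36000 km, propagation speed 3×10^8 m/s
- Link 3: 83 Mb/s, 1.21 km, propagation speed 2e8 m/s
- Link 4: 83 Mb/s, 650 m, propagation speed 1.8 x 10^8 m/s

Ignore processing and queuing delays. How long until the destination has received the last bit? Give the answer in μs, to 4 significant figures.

120100 μs

Transmission delay per hop = L/R = 2080/83000000 = 25.0602 μs; 4 hops → 100.241 μs.
Propagation delays (d/s per hop): 1.19159, 120000, 6.05, 3.61111 μs; sum = 120011 μs.
End-to-end = 120100 μs.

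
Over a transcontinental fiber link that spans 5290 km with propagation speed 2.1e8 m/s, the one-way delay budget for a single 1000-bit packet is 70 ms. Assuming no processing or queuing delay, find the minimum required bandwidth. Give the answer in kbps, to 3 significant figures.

22.3 kbps

Propagation delay = 5290000 / 210000000 = 25.1905 ms.
Transmission budget = 70 − 25.1905 = 44.8095 ms.
R ≥ L / t_tx = 1000 bits / 0.0448095 s = 22.3 kbps.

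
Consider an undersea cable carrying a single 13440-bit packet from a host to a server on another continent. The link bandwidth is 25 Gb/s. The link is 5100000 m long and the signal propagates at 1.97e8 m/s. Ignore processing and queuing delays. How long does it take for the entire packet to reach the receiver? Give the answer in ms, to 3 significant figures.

25.9 ms

Transmission delay = L/R = 13440 / 25000000000 = 0.0005376 ms.
Propagation delay = d/s = 5100000 m / 197000000 m/s = 25.8883 ms.
Total = 25.9 ms.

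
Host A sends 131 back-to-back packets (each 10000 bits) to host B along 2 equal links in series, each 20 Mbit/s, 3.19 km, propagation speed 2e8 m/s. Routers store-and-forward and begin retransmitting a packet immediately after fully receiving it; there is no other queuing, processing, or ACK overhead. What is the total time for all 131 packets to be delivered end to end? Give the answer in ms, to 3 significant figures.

Per-hop transmission t_tx = L/R = 10000/20000000 = 0.5 ms.
Per-hop propagation t_prop = 3190/200000000 = 0.01595 ms.
Pipeline fill: first packet needs 2·t_tx to clear all hops; remaining 130 packets each add one t_tx.
Total = (2+131-1)·t_tx + 2·t_prop = 132·0.5 + 2·0.01595 = 66.0 ms.

66.0 ms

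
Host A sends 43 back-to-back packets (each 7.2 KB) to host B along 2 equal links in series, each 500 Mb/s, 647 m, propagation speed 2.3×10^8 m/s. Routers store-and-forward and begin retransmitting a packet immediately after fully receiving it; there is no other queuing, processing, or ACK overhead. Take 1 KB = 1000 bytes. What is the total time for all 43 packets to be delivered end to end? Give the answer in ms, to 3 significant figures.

5.07 ms

Per-hop transmission t_tx = L/R = 57600/500000000 = 0.1152 ms.
Per-hop propagation t_prop = 647/2.3e+08 = 0.00281304 ms.
Pipeline fill: first packet needs 2·t_tx to clear all hops; remaining 42 packets each add one t_tx.
Total = (2+43-1)·t_tx + 2·t_prop = 44·0.1152 + 2·0.00281304 = 5.07 ms.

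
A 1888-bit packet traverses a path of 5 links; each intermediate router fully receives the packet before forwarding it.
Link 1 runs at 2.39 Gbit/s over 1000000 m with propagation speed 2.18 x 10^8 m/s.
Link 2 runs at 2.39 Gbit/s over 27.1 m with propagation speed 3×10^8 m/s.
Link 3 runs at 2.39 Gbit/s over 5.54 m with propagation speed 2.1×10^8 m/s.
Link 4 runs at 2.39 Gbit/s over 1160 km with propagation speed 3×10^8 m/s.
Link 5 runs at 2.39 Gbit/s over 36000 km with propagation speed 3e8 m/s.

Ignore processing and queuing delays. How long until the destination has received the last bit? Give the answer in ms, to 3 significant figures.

128 ms

Transmission delay per hop = L/R = 1888/2390000000 = 0.000789958 ms; 5 hops → 0.00394979 ms.
Propagation delays (d/s per hop): 4.58716, 9.03333e-05, 2.6381e-05, 3.86667, 120 ms; sum = 128.454 ms.
End-to-end = 128 ms.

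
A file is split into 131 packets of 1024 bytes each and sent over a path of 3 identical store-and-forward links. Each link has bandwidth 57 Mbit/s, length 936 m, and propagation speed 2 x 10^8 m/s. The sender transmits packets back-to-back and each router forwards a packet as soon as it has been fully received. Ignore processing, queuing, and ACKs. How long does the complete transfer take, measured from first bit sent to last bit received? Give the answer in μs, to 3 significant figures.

19100 μs

Per-hop transmission t_tx = L/R = 8192/57000000 = 143.719 μs.
Per-hop propagation t_prop = 936/200000000 = 4.68 μs.
Pipeline fill: first packet needs 3·t_tx to clear all hops; remaining 130 packets each add one t_tx.
Total = (3+131-1)·t_tx + 3·t_prop = 133·143.719 + 3·4.68 = 19100 μs.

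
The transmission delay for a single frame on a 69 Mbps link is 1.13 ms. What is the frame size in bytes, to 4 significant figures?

L = R × t_tx = 69000000 b/s × 0.00113 s = 77970 bits.
In bytes: 77970 / 8 = 9746 bytes.

9746 bytes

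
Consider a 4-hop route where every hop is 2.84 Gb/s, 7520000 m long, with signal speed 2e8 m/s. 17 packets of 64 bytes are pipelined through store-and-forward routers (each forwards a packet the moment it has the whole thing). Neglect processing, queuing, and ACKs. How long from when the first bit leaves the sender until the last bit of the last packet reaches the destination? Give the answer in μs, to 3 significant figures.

150000 μs

Per-hop transmission t_tx = L/R = 512/2840000000 = 0.180282 μs.
Per-hop propagation t_prop = 7520000/200000000 = 37600 μs.
Pipeline fill: first packet needs 4·t_tx to clear all hops; remaining 16 packets each add one t_tx.
Total = (4+17-1)·t_tx + 4·t_prop = 20·0.180282 + 4·37600 = 150000 μs.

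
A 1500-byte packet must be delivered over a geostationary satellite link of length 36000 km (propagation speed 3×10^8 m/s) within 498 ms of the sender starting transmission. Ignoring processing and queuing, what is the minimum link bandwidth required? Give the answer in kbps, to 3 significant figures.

31.7 kbps

L = 12000 bits.
Propagation delay = 36000000 / 300000000 = 120 ms.
Transmission budget = 498 − 120 = 378 ms.
R ≥ L / t_tx = 12000 bits / 0.378 s = 31.7 kbps.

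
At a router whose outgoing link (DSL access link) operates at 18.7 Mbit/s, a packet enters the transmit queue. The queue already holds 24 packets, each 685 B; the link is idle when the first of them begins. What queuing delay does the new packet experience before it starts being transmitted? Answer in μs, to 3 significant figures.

Each queued packet: L/R = 5480/18700000 = 293.048 μs.
24 queued → 7033.16 μs.
Queuing delay = 7030 μs.

7030 μs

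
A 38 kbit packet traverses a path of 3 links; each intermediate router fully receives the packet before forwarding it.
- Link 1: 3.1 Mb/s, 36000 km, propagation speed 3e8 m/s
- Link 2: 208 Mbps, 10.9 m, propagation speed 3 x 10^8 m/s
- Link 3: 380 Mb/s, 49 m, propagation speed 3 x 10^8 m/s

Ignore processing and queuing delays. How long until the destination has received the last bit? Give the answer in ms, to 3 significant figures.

133 ms

L = 38000 bits.
Transmission delays (L/R per hop): 12.2581, 0.182692, 0.1 ms; sum = 12.5408 ms.
Propagation delays (d/s per hop): 120, 3.63333e-05, 0.000163333 ms; sum = 120 ms.
End-to-end = 133 ms.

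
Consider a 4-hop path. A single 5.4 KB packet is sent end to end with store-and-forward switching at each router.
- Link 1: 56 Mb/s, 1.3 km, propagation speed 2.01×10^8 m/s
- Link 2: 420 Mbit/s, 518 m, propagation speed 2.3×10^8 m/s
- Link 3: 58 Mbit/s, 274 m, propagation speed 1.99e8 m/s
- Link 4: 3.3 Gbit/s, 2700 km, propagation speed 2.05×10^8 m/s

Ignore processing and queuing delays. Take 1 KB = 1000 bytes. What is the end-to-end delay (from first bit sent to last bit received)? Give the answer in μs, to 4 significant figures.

14810 μs

L = 43200 bits.
Transmission delays (L/R per hop): 771.429, 102.857, 744.828, 13.0909 μs; sum = 1632.2 μs.
Propagation delays (d/s per hop): 6.46766, 2.25217, 1.37688, 13170.7 μs; sum = 13180.8 μs.
End-to-end = 14810 μs.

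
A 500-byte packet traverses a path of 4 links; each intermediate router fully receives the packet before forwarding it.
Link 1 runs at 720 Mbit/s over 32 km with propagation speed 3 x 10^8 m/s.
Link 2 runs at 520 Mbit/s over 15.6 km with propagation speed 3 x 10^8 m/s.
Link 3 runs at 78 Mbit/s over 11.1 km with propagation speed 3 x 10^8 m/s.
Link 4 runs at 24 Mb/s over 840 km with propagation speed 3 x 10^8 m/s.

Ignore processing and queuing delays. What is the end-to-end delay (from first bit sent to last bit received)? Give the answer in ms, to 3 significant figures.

L = 500 × 8 = 4000 bits.
Transmission delays (L/R per hop): 0.00555556, 0.00769231, 0.0512821, 0.166667 ms; sum = 0.231197 ms.
Propagation delays (d/s per hop): 0.106667, 0.052, 0.037, 2.8 ms; sum = 2.99567 ms.
End-to-end = 3.23 ms.

3.23 ms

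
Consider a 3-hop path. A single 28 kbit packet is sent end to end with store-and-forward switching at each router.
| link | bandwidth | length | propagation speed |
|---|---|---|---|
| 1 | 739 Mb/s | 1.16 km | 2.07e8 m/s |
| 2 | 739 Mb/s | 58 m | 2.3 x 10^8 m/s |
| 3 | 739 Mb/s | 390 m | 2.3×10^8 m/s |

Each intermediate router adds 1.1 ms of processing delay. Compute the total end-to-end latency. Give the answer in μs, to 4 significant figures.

2321 μs

L = 28000 bits.
Transmission delay per hop = L/R = 28000/739000000 = 37.889 μs; 3 hops → 113.667 μs.
Propagation delays (d/s per hop): 5.60386, 0.252174, 1.69565 μs; sum = 7.55169 μs.
Processing at 2 router(s): 2 × 1.1 ms = 2200 μs.
End-to-end = 2321 μs.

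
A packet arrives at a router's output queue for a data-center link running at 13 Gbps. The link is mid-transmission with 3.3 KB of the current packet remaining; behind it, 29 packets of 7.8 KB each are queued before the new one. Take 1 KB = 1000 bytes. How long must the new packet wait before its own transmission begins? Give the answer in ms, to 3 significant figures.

Each queued packet: L/R = 62400/13000000000 = 0.0048 ms.
29 queued → 0.1392 ms.
Plus remaining 26400 bits of current packet: 0.00203077 ms.
Queuing delay = 0.141 ms.

0.141 ms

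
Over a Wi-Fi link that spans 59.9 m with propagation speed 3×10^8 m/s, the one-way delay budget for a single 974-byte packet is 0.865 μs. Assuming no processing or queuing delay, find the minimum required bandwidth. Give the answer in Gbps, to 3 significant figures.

L = 7792 bits.
Propagation delay = 59.9 / 300000000 = 0.199667 μs.
Transmission budget = 0.865 − 0.199667 = 0.665333 μs.
R ≥ L / t_tx = 7792 bits / 6.65333e-07 s = 11.7 Gbps.

11.7 Gbps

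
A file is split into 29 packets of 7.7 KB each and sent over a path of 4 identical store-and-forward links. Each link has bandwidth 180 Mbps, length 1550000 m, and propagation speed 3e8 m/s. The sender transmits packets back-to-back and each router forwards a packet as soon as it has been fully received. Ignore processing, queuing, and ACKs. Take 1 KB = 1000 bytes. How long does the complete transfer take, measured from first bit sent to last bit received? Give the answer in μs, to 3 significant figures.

31600 μs

Per-hop transmission t_tx = L/R = 61600/180000000 = 342.222 μs.
Per-hop propagation t_prop = 1550000/300000000 = 5166.67 μs.
Pipeline fill: first packet needs 4·t_tx to clear all hops; remaining 28 packets each add one t_tx.
Total = (4+29-1)·t_tx + 4·t_prop = 32·342.222 + 4·5166.67 = 31600 μs.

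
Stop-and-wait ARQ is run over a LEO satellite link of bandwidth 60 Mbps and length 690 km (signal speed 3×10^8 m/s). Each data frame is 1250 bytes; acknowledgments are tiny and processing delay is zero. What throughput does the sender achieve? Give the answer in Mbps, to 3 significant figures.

2.10 Mbps

t_tx = L/R = 10000/60000000 = 0.000166667 s.
t_prop = 690000/300000000 = 0.0023 s; RTT = 0.0046 s.
Cycle = t_tx + RTT = 0.00476667 s.
Throughput = L / cycle = 10000 / 0.00476667 = 2.10 Mbps.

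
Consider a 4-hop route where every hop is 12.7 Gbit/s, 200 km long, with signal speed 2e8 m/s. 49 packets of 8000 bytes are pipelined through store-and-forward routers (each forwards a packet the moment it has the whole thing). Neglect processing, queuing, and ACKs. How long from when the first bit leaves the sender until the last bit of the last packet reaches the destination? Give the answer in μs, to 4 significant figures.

4262 μs

Per-hop transmission t_tx = L/R = 64000/12700000000 = 5.03937 μs.
Per-hop propagation t_prop = 200000/200000000 = 1000 μs.
Pipeline fill: first packet needs 4·t_tx to clear all hops; remaining 48 packets each add one t_tx.
Total = (4+49-1)·t_tx + 4·t_prop = 52·5.03937 + 4·1000 = 4262 μs.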